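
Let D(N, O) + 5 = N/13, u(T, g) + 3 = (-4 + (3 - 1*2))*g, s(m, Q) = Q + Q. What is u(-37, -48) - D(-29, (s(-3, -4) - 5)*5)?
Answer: 1927/13 ≈ 148.23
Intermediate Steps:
s(m, Q) = 2*Q
u(T, g) = -3 - 3*g (u(T, g) = -3 + (-4 + (3 - 1*2))*g = -3 + (-4 + (3 - 2))*g = -3 + (-4 + 1)*g = -3 - 3*g)
D(N, O) = -5 + N/13
u(-37, -48) - D(-29, (s(-3, -4) - 5)*5) = (-3 - 3*(-48)) - (-5 + (1/13)*(-29)) = (-3 + 144) - (-5 - 29/13) = 141 - 1*(-94/13) = 141 + 94/13 = 1927/13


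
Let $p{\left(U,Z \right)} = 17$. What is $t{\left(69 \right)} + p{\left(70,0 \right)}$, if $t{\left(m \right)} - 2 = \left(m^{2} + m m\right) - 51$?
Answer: $9490$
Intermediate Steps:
$t{\left(m \right)} = -49 + 2 m^{2}$ ($t{\left(m \right)} = 2 - \left(51 - m^{2} - m m\right) = 2 + \left(\left(m^{2} + m^{2}\right) - 51\right) = 2 + \left(2 m^{2} - 51\right) = 2 + \left(-51 + 2 m^{2}\right) = -49 + 2 m^{2}$)
$t{\left(69 \right)} + p{\left(70,0 \right)} = \left(-49 + 2 \cdot 69^{2}\right) + 17 = \left(-49 + 2 \cdot 4761\right) + 17 = \left(-49 + 9522\right) + 17 = 9473 + 17 = 9490$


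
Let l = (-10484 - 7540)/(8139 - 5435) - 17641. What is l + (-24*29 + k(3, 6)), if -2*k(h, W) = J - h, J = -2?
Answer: -3099657/169 ≈ -18341.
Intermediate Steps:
k(h, W) = 1 + h/2 (k(h, W) = -(-2 - h)/2 = 1 + h/2)
l = -5964911/338 (l = -18024/2704 - 17641 = -18024*1/2704 - 17641 = -2253/338 - 17641 = -5964911/338 ≈ -17648.)
l + (-24*29 + k(3, 6)) = -5964911/338 + (-24*29 + (1 + (½)*3)) = -5964911/338 + (-696 + (1 + 3/2)) = -5964911/338 + (-696 + 5/2) = -5964911/338 - 1387/2 = -3099657/169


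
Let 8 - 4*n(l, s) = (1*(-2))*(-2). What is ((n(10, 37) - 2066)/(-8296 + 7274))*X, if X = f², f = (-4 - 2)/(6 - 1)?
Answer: 1062/365 ≈ 2.9096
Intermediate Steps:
n(l, s) = 1 (n(l, s) = 2 - 1*(-2)*(-2)/4 = 2 - (-1)*(-2)/2 = 2 - ¼*4 = 2 - 1 = 1)
f = -6/5 ≈ -1.2000
X = 36/25 (X = (-6/5)² = 36/25 ≈ 1.4400)
((n(10, 37) - 2066)/(-8296 + 7274))*X = ((1 - 2066)/(-8296 + 7274))*(36/25) = -2065/(-1022)*(36/25) = -2065*(-1/1022)*(36/25) = (295/146)*(36/25) = 1062/365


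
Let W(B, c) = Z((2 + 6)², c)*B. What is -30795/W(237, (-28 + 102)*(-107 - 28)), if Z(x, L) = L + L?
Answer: 2053/315684 ≈ 0.0065033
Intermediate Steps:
Z(x, L) = 2*L
W(B, c) = 2*B*c (W(B, c) = (2*c)*B = 2*B*c)
-30795/W(237, (-28 + 102)*(-107 - 28)) = -30795*1/(474*(-107 - 28)*(-28 + 102)) = -30795/(2*237*(74*(-135))) = -30795/(2*237*(-9990)) = -30795/(-4735260) = -30795*(-1/4735260) = 2053/315684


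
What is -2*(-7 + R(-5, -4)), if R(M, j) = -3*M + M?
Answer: -6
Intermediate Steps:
R(M, j) = -2*M
-2*(-7 + R(-5, -4)) = -2*(-7 - 2*(-5)) = -2*(-7 + 10) = -2*3 = -6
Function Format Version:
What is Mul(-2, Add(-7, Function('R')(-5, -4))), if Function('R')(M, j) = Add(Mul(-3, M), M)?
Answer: -6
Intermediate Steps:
Function('R')(M, j) = Mul(-2, M)
Mul(-2, Add(-7, Function('R')(-5, -4))) = Mul(-2, Add(-7, Mul(-2, -5))) = Mul(-2, Add(-7, 10)) = Mul(-2, 3) = -6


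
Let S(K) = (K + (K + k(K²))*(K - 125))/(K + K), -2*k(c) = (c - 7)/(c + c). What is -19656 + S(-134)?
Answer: -380842789911/19248832 ≈ -19785.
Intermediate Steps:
k(c) = -(-7 + c)/(4*c) (k(c) = -(c - 7)/(2*(c + c)) = -(-7 + c)/(2*(2*c)) = -(-7 + c)*1/(2*c)/2 = -(-7 + c)/(4*c))
S(K) = (K + (-125 + K)*(K + (7 - K²)/(4*K²)))/(2*K) (S(K) = (K + (K + (7 - K²)/(4*(K²)))*(K - 125))/(K + K) = (K + (K + (7 - K²)/(4*K²))*(-125 + K))/((2*K)) = (K + (-125 + K)*(K + (7 - K²)/(4*K²)))*(1/(2*K)) = (K + (-125 + K)*(K + (7 - K²)/(4*K²)))/(2*K))
-19656 + S(-134) = -19656 + (⅛)*(-875 - 497*(-134)³ + 4*(-134)⁴ + 7*(-134) + 125*(-134)²)/(-134)³ = -19656 + (⅛)*(-1/2406104)*(-875 - 497*(-2406104) + 4*322417936 - 938 + 125*17956) = -19656 + (⅛)*(-1/2406104)*(-875 + 1195833688 + 1289671744 - 938 + 2244500) = -19656 + (⅛)*(-1/2406104)*2487748119 = -19656 - 2487748119/19248832 = -380842789911/19248832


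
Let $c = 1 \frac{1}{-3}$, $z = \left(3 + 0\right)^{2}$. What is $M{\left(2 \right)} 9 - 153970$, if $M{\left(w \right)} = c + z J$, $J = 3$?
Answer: $-153730$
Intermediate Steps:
$z = 9$ ($z = 3^{2} = 9$)
$c = - \frac{1}{3}$ ($c = 1 \left(- \frac{1}{3}\right) = - \frac{1}{3} \approx -0.33333$)
$M{\left(w \right)} = \frac{80}{3}$ ($M{\left(w \right)} = - \frac{1}{3} + 9 \cdot 3 = - \frac{1}{3} + 27 = \frac{80}{3}$)
$M{\left(2 \right)} 9 - 153970 = \frac{80}{3} \cdot 9 - 153970 = 240 - 153970 = -153730$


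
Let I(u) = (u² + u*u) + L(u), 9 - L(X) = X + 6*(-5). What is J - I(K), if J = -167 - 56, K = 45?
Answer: -4267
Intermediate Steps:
L(X) = 39 - X (L(X) = 9 - (X + 6*(-5)) = 9 - (X - 30) = 9 - (-30 + X) = 9 + (30 - X) = 39 - X)
J = -223
I(u) = 39 - u + 2*u² (I(u) = (u² + u*u) + (39 - u) = (u² + u²) + (39 - u) = 2*u² + (39 - u) = 39 - u + 2*u²)
J - I(K) = -223 - (39 - 1*45 + 2*45²) = -223 - (39 - 45 + 2*2025) = -223 - (39 - 45 + 4050) = -223 - 1*4044 = -223 - 4044 = -4267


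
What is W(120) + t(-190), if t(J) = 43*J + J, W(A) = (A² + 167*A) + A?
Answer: 26200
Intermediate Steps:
W(A) = A² + 168*A
t(J) = 44*J
W(120) + t(-190) = 120*(168 + 120) + 44*(-190) = 120*288 - 8360 = 34560 - 8360 = 26200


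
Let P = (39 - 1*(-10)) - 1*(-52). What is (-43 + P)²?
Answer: 3364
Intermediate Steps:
P = 101 (P = (39 + 10) + 52 = 49 + 52 = 101)
(-43 + P)² = (-43 + 101)² = 58² = 3364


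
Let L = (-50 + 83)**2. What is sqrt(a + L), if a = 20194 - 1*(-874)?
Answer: sqrt(22157) ≈ 148.85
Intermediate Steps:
L = 1089 (L = 33**2 = 1089)
a = 21068 (a = 20194 + 874 = 21068)
sqrt(a + L) = sqrt(21068 + 1089) = sqrt(22157)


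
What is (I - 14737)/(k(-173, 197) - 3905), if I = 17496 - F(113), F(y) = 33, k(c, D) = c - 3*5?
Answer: -2726/4093 ≈ -0.66601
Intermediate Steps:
k(c, D) = -15 + c (k(c, D) = c - 15 = -15 + c)
I = 17463 (I = 17496 - 1*33 = 17496 - 33 = 17463)
(I - 14737)/(k(-173, 197) - 3905) = (17463 - 14737)/((-15 - 173) - 3905) = 2726/(-188 - 3905) = 2726/(-4093) = 2726*(-1/4093) = -2726/4093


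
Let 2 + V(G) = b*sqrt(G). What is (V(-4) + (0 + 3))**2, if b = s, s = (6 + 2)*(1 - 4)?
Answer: (1 - 48*I)**2 ≈ -2303.0 - 96.0*I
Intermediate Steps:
s = -24 (s = 8*(-3) = -24)
b = -24
V(G) = -2 - 24*sqrt(G)
(V(-4) + (0 + 3))**2 = ((-2 - 48*I) + (0 + 3))**2 = ((-2 - 48*I) + 3)**2 = (1 - 48*I)**2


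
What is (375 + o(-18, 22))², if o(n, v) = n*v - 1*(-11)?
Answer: 100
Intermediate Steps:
o(n, v) = 11 + n*v (o(n, v) = n*v + 11 = 11 + n*v)
(375 + o(-18, 22))² = (375 + (11 - 18*22))² = (375 + (11 - 396))² = (375 - 385)² = (-10)² = 100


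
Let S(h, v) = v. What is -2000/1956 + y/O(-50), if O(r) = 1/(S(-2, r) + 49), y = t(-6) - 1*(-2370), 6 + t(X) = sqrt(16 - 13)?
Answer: -1156496/489 - sqrt(3) ≈ -2366.8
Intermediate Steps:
t(X) = -6 + sqrt(3) (t(X) = -6 + sqrt(16 - 13) = -6 + sqrt(3))
y = 2364 + sqrt(3) (y = (-6 + sqrt(3)) - 1*(-2370) = (-6 + sqrt(3)) + 2370 = 2364 + sqrt(3) ≈ 2365.7)
O(r) = 1/(49 + r) (O(r) = 1/(r + 49) = 1/(49 + r))
-2000/1956 + y/O(-50) = -2000/1956 + (2364 + sqrt(3))/(1/(49 - 50)) = -2000*1/1956 + (2364 + sqrt(3))/(1/(-1)) = -500/489 + (2364 + sqrt(3))/(-1) = -500/489 + (2364 + sqrt(3))*(-1) = -500/489 + (-2364 - sqrt(3)) = -1156496/489 - sqrt(3)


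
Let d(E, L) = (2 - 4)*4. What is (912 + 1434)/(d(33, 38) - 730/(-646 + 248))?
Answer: -155618/409 ≈ -380.48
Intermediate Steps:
d(E, L) = -8 (d(E, L) = -2*4 = -8)
(912 + 1434)/(d(33, 38) - 730/(-646 + 248)) = (912 + 1434)/(-8 - 730/(-646 + 248)) = 2346/(-8 - 730/(-398)) = 2346/(-8 - 730*(-1/398)) = 2346/(-8 + 365/199) = 2346/(-1227/199) = 2346*(-199/1227) = -155618/409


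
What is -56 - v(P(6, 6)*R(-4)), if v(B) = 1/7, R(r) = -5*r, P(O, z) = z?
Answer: -393/7 ≈ -56.143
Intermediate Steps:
v(B) = ⅐
-56 - v(P(6, 6)*R(-4)) = -56 - 1*⅐ = -56 - ⅐ = -393/7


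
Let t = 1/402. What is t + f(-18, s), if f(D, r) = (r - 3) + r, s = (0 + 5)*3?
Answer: 10855/402 ≈ 27.003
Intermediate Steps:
s = 15 (s = 5*3 = 15)
f(D, r) = -3 + 2*r (f(D, r) = (-3 + r) + r = -3 + 2*r)
t = 1/402 ≈ 0.0024876
t + f(-18, s) = 1/402 + (-3 + 2*15) = 1/402 + (-3 + 30) = 1/402 + 27 = 10855/402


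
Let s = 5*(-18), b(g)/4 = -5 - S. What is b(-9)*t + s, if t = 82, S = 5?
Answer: -3370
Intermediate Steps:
b(g) = -40 (b(g) = 4*(-5 - 1*5) = 4*(-5 - 5) = 4*(-10) = -40)
s = -90
b(-9)*t + s = -40*82 - 90 = -3280 - 90 = -3370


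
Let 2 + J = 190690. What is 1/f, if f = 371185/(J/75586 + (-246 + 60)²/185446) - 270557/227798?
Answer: 540697063068187/74075639592953338522 ≈ 7.2993e-6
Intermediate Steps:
J = 190688 (J = -2 + 190690 = 190688)
f = 74075639592953338522/540697063068187 (f = 371185/(190688/75586 + (-246 + 60)²/185446) - 270557/227798 = 371185/(190688*(1/75586) + (-186)²*(1/185446)) - 270557*1/227798 = 371185/(95344/37793 + 34596*(1/185446)) - 270557/227798 = 371185/(95344/37793 + 17298/92723) - 270557/227798 = 371185/(9494325026/3504280339) - 270557/227798 = 371185*(3504280339/9494325026) - 270557/227798 = 1300736297631715/9494325026 - 270557/227798 = 74075639592953338522/540697063068187 ≈ 1.3700e+5)
1/f = 1/(74075639592953338522/540697063068187) = 540697063068187/74075639592953338522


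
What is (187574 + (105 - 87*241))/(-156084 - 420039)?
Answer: -166712/576123 ≈ -0.28937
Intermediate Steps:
(187574 + (105 - 87*241))/(-156084 - 420039) = (187574 + (105 - 20967))/(-576123) = (187574 - 20862)*(-1/576123) = 166712*(-1/576123) = -166712/576123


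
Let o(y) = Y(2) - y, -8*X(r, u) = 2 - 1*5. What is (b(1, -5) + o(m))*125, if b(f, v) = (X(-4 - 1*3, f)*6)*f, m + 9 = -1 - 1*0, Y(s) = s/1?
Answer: 7125/4 ≈ 1781.3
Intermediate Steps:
Y(s) = s (Y(s) = s*1 = s)
X(r, u) = 3/8 (X(r, u) = -(2 - 1*5)/8 = -(2 - 5)/8 = -⅛*(-3) = 3/8)
m = -10 (m = -9 + (-1 - 1*0) = -9 + (-1 + 0) = -9 - 1 = -10)
b(f, v) = 9*f/4 (b(f, v) = ((3/8)*6)*f = 9*f/4)
o(y) = 2 - y
(b(1, -5) + o(m))*125 = ((9/4)*1 + (2 - 1*(-10)))*125 = (9/4 + (2 + 10))*125 = (9/4 + 12)*125 = (57/4)*125 = 7125/4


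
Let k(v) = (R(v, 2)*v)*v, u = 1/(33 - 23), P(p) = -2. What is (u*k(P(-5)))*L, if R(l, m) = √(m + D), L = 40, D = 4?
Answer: 16*√6 ≈ 39.192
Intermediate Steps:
R(l, m) = √(4 + m) (R(l, m) = √(m + 4) = √(4 + m))
u = ⅒ (u = 1/10 = ⅒ ≈ 0.10000)
k(v) = √6*v² (k(v) = (√(4 + 2)*v)*v = (√6*v)*v = (v*√6)*v = √6*v²)
(u*k(P(-5)))*L = ((√6*(-2)²)/10)*40 = ((√6*4)/10)*40 = ((4*√6)/10)*40 = (2*√6/5)*40 = 16*√6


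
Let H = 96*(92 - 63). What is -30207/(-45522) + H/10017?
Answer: 5300207/5629554 ≈ 0.94150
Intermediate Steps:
H = 2784 (H = 96*29 = 2784)
-30207/(-45522) + H/10017 = -30207/(-45522) + 2784/10017 = -30207*(-1/45522) + 2784*(1/10017) = 10069/15174 + 928/3339 = 5300207/5629554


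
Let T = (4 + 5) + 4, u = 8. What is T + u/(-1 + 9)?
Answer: 14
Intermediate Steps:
T = 13 (T = 9 + 4 = 13)
T + u/(-1 + 9) = 13 + 8/(-1 + 9) = 13 + 8/8 = 13 + (1/8)*8 = 13 + 1 = 14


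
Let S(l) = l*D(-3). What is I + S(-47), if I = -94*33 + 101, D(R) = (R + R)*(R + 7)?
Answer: -1873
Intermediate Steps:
D(R) = 2*R*(7 + R) (D(R) = (2*R)*(7 + R) = 2*R*(7 + R))
S(l) = -24*l (S(l) = l*(2*(-3)*(7 - 3)) = l*(2*(-3)*4) = l*(-24) = -24*l)
I = -3001 (I = -3102 + 101 = -3001)
I + S(-47) = -3001 - 24*(-47) = -3001 + 1128 = -1873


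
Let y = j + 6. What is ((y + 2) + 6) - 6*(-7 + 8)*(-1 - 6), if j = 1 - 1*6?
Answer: 51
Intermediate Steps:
j = -5 (j = 1 - 6 = -5)
y = 1 (y = -5 + 6 = 1)
((y + 2) + 6) - 6*(-7 + 8)*(-1 - 6) = ((1 + 2) + 6) - 6*(-7 + 8)*(-1 - 6) = (3 + 6) - 6*(-7) = 9 - 6*(-7) = 9 + 42 = 51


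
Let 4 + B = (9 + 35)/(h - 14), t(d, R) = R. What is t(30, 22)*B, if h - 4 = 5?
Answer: -1408/5 ≈ -281.60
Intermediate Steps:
h = 9 (h = 4 + 5 = 9)
B = -64/5 (B = -4 + (9 + 35)/(9 - 14) = -4 + 44/(-5) = -4 + 44*(-1/5) = -4 - 44/5 = -64/5 ≈ -12.800)
t(30, 22)*B = 22*(-64/5) = -1408/5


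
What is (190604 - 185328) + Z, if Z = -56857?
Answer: -51581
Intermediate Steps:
(190604 - 185328) + Z = (190604 - 185328) - 56857 = 5276 - 56857 = -51581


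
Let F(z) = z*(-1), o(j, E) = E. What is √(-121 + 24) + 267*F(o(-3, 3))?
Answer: -801 + I*√97 ≈ -801.0 + 9.8489*I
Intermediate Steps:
F(z) = -z
√(-121 + 24) + 267*F(o(-3, 3)) = √(-121 + 24) + 267*(-1*3) = √(-97) + 267*(-3) = I*√97 - 801 = -801 + I*√97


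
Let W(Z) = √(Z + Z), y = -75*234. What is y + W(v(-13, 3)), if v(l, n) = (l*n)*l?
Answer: -17550 + 13*√6 ≈ -17518.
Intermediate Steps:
v(l, n) = n*l²
y = -17550
W(Z) = √2*√Z (W(Z) = √(2*Z) = √2*√Z)
y + W(v(-13, 3)) = -17550 + √2*√(3*(-13)²) = -17550 + √2*√(3*169) = -17550 + √2*√507 = -17550 + √2*(13*√3) = -17550 + 13*√6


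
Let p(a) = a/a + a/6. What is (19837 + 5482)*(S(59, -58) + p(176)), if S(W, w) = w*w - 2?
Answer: 257671463/3 ≈ 8.5890e+7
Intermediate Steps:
p(a) = 1 + a/6 (p(a) = 1 + a*(⅙) = 1 + a/6)
S(W, w) = -2 + w² (S(W, w) = w² - 2 = -2 + w²)
(19837 + 5482)*(S(59, -58) + p(176)) = (19837 + 5482)*((-2 + (-58)²) + (1 + (⅙)*176)) = 25319*((-2 + 3364) + (1 + 88/3)) = 25319*(3362 + 91/3) = 25319*(10177/3) = 257671463/3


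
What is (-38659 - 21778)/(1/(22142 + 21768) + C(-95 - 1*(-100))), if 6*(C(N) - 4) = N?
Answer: -3980683005/318349 ≈ -12504.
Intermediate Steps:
C(N) = 4 + N/6
(-38659 - 21778)/(1/(22142 + 21768) + C(-95 - 1*(-100))) = (-38659 - 21778)/(1/(22142 + 21768) + (4 + (-95 - 1*(-100))/6)) = -60437/(1/43910 + (4 + (-95 + 100)/6)) = -60437/(1/43910 + (4 + (1/6)*5)) = -60437/(1/43910 + (4 + 5/6)) = -60437/(1/43910 + 29/6) = -60437/318349/65865 = -60437*65865/318349 = -3980683005/318349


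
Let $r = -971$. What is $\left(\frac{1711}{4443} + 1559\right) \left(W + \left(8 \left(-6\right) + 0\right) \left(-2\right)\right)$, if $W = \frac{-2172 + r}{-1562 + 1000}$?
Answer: $\frac{197787014530}{1248483} \approx 1.5842 \cdot 10^{5}$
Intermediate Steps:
$W = \frac{3143}{562}$ ($W = \frac{-2172 - 971}{-1562 + 1000} = - \frac{3143}{-562} = \left(-3143\right) \left(- \frac{1}{562}\right) = \frac{3143}{562} \approx 5.5925$)
$\left(\frac{1711}{4443} + 1559\right) \left(W + \left(8 \left(-6\right) + 0\right) \left(-2\right)\right) = \left(\frac{1711}{4443} + 1559\right) \left(\frac{3143}{562} + \left(8 \left(-6\right) + 0\right) \left(-2\right)\right) = \left(1711 \cdot \frac{1}{4443} + 1559\right) \left(\frac{3143}{562} + \left(-48 + 0\right) \left(-2\right)\right) = \left(\frac{1711}{4443} + 1559\right) \left(\frac{3143}{562} - -96\right) = \frac{6928348 \left(\frac{3143}{562} + 96\right)}{4443} = \frac{6928348}{4443} \cdot \frac{57095}{562} = \frac{197787014530}{1248483}$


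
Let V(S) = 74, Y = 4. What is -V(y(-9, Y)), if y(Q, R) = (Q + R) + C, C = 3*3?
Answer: -74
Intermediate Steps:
C = 9
y(Q, R) = 9 + Q + R (y(Q, R) = (Q + R) + 9 = 9 + Q + R)
-V(y(-9, Y)) = -1*74 = -74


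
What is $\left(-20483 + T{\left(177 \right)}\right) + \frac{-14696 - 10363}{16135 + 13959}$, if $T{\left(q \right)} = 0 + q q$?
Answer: $\frac{326374465}{30094} \approx 10845.0$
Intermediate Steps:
$T{\left(q \right)} = q^{2}$ ($T{\left(q \right)} = 0 + q^{2} = q^{2}$)
$\left(-20483 + T{\left(177 \right)}\right) + \frac{-14696 - 10363}{16135 + 13959} = \left(-20483 + 177^{2}\right) + \frac{-14696 - 10363}{16135 + 13959} = \left(-20483 + 31329\right) - \frac{25059}{30094} = 10846 - \frac{25059}{30094} = \frac{326374465}{30094}$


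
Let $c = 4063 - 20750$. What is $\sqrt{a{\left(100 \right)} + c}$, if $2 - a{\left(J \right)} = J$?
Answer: $3 i \sqrt{1865} \approx 129.56 i$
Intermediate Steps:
$c = -16687$
$a{\left(J \right)} = 2 - J$
$\sqrt{a{\left(100 \right)} + c} = \sqrt{\left(2 - 100\right) - 16687} = \sqrt{-98 - 16687} = \sqrt{-16785} = 3 i \sqrt{1865}$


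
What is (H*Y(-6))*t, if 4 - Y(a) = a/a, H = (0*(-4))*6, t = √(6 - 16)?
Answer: 0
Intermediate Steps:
t = I*√10 (t = √(-10) = I*√10 ≈ 3.1623*I)
H = 0 (H = 0*6 = 0)
Y(a) = 3 (Y(a) = 4 - a/a = 4 - 1*1 = 4 - 1 = 3)
(H*Y(-6))*t = (0*3)*(I*√10) = 0*(I*√10) = 0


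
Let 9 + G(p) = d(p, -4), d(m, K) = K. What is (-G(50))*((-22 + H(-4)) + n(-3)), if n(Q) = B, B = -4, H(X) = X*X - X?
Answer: -78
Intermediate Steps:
H(X) = X² - X
G(p) = -13 (G(p) = -9 - 4 = -13)
n(Q) = -4
(-G(50))*((-22 + H(-4)) + n(-3)) = (-1*(-13))*((-22 - 4*(-1 - 4)) - 4) = 13*((-22 - 4*(-5)) - 4) = 13*((-22 + 20) - 4) = 13*(-2 - 4) = 13*(-6) = -78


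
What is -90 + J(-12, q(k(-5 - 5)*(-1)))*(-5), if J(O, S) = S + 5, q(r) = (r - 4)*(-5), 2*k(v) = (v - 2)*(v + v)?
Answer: -3215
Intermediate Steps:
k(v) = v*(-2 + v) (k(v) = ((v - 2)*(v + v))/2 = ((-2 + v)*(2*v))/2 = (2*v*(-2 + v))/2 = v*(-2 + v))
q(r) = 20 - 5*r (q(r) = (-4 + r)*(-5) = 20 - 5*r)
J(O, S) = 5 + S
-90 + J(-12, q(k(-5 - 5)*(-1)))*(-5) = -90 + (5 + (20 - 5*(-5 - 5)*(-2 + (-5 - 5))*(-1)))*(-5) = -90 + (5 + (20 - 5*(-10*(-2 - 10))*(-1)))*(-5) = -90 + (5 + (20 - 5*(-10*(-12))*(-1)))*(-5) = -90 + (5 + (20 - 600*(-1)))*(-5) = -90 + (5 + (20 - 5*(-120)))*(-5) = -90 + (5 + (20 + 600))*(-5) = -90 + (5 + 620)*(-5) = -90 + 625*(-5) = -90 - 3125 = -3215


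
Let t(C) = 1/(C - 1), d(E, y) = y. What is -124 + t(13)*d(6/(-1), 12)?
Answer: -123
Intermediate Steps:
t(C) = 1/(-1 + C)
-124 + t(13)*d(6/(-1), 12) = -124 + 12/(-1 + 13) = -124 + 12/12 = -124 + (1/12)*12 = -124 + 1 = -123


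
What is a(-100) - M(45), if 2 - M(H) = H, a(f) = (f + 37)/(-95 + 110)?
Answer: 194/5 ≈ 38.800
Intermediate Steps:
a(f) = 37/15 + f/15 (a(f) = (37 + f)/15 = (37 + f)*(1/15) = 37/15 + f/15)
M(H) = 2 - H
a(-100) - M(45) = (37/15 + (1/15)*(-100)) - (2 - 1*45) = (37/15 - 20/3) - (2 - 45) = -21/5 - 1*(-43) = -21/5 + 43 = 194/5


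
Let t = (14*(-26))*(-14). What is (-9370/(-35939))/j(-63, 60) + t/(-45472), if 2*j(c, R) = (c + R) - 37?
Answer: -521553/4168924 ≈ -0.12510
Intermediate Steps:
t = 5096 (t = -364*(-14) = 5096)
j(c, R) = -37/2 + R/2 + c/2 (j(c, R) = ((c + R) - 37)/2 = ((R + c) - 37)/2 = (-37 + R + c)/2 = -37/2 + R/2 + c/2)
(-9370/(-35939))/j(-63, 60) + t/(-45472) = (-9370/(-35939))/(-37/2 + (1/2)*60 + (1/2)*(-63)) + 5096/(-45472) = (-9370*(-1/35939))/(-37/2 + 30 - 63/2) + 5096*(-1/45472) = (9370/35939)/(-20) - 13/116 = (9370/35939)*(-1/20) - 13/116 = -937/71878 - 13/116 = -521553/4168924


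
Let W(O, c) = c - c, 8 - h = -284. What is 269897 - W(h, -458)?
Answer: 269897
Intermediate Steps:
h = 292 (h = 8 - 1*(-284) = 8 + 284 = 292)
W(O, c) = 0
269897 - W(h, -458) = 269897 - 1*0 = 269897 + 0 = 269897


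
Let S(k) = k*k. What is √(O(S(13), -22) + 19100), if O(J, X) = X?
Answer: √19078 ≈ 138.12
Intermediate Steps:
S(k) = k²
√(O(S(13), -22) + 19100) = √(-22 + 19100) = √19078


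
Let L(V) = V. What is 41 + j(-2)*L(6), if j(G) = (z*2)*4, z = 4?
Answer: 233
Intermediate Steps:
j(G) = 32 (j(G) = (4*2)*4 = 8*4 = 32)
41 + j(-2)*L(6) = 41 + 32*6 = 41 + 192 = 233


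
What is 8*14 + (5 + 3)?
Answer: 120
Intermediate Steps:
8*14 + (5 + 3) = 112 + 8 = 120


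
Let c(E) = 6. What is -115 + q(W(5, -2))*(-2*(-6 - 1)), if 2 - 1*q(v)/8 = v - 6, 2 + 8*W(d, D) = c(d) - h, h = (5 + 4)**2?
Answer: 1859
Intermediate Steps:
h = 81 (h = 9**2 = 81)
W(d, D) = -77/8 (W(d, D) = -1/4 + (6 - 1*81)/8 = -1/4 + (6 - 81)/8 = -1/4 + (1/8)*(-75) = -1/4 - 75/8 = -77/8)
q(v) = 64 - 8*v (q(v) = 16 - 8*(v - 6) = 16 - 8*(-6 + v) = 16 + (48 - 8*v) = 64 - 8*v)
-115 + q(W(5, -2))*(-2*(-6 - 1)) = -115 + (64 - 8*(-77/8))*(-2*(-6 - 1)) = -115 + (64 + 77)*(-2*(-7)) = -115 + 141*14 = -115 + 1974 = 1859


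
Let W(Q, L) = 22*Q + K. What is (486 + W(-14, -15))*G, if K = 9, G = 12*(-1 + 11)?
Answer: 22440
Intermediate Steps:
G = 120 (G = 12*10 = 120)
W(Q, L) = 9 + 22*Q (W(Q, L) = 22*Q + 9 = 9 + 22*Q)
(486 + W(-14, -15))*G = (486 + (9 + 22*(-14)))*120 = (486 + (9 - 308))*120 = (486 - 299)*120 = 187*120 = 22440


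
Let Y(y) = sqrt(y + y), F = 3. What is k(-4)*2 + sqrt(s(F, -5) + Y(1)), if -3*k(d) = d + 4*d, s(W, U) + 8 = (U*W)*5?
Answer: 40/3 + sqrt(-83 + sqrt(2)) ≈ 13.333 + 9.0325*I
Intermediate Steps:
s(W, U) = -8 + 5*U*W (s(W, U) = -8 + (U*W)*5 = -8 + 5*U*W)
k(d) = -5*d/3 (k(d) = -(d + 4*d)/3 = -5*d/3)
Y(y) = sqrt(2)*sqrt(y) (Y(y) = sqrt(2*y) = sqrt(2)*sqrt(y))
k(-4)*2 + sqrt(s(F, -5) + Y(1)) = -5/3*(-4)*2 + sqrt((-8 + 5*(-5)*3) + sqrt(2)*sqrt(1)) = (20/3)*2 + sqrt((-8 - 75) + sqrt(2)*1) = 40/3 + sqrt(-83 + sqrt(2))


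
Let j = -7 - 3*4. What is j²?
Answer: 361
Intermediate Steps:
j = -19 (j = -7 - 12 = -19)
j² = (-19)² = 361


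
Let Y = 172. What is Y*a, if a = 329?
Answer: 56588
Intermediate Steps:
Y*a = 172*329 = 56588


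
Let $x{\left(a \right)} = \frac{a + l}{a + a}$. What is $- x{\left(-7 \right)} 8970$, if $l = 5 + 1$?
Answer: $- \frac{4485}{7} \approx -640.71$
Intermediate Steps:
$l = 6$
$x{\left(a \right)} = \frac{6 + a}{2 a}$ ($x{\left(a \right)} = \frac{a + 6}{a + a} = \frac{6 + a}{2 a}$)
$- x{\left(-7 \right)} 8970 = - \frac{6 - 7}{2 \left(-7\right)} 8970 = - \frac{\left(-1\right) \left(-1\right)}{2 \cdot 7} \cdot 8970 = \left(-1\right) \frac{1}{14} \cdot 8970 = \left(- \frac{1}{14}\right) 8970 = - \frac{4485}{7}$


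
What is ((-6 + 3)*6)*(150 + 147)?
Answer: -5346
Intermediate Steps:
((-6 + 3)*6)*(150 + 147) = -3*6*297 = -18*297 = -5346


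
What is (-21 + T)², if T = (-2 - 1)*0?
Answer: 441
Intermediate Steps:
T = 0 (T = -3*0 = 0)
(-21 + T)² = (-21 + 0)² = (-21)² = 441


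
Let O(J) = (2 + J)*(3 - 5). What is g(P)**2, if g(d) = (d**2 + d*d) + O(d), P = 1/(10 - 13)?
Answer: 784/81 ≈ 9.6790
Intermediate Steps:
P = -1/3 (P = 1/(-3) = -1/3 ≈ -0.33333)
O(J) = -4 - 2*J (O(J) = (2 + J)*(-2) = -4 - 2*J)
g(d) = -4 - 2*d + 2*d**2 (g(d) = (d**2 + d*d) + (-4 - 2*d) = (d**2 + d**2) + (-4 - 2*d) = 2*d**2 + (-4 - 2*d) = -4 - 2*d + 2*d**2)
g(P)**2 = (-4 - 2*(-1/3) + 2*(-1/3)**2)**2 = (-4 + 2/3 + 2*(1/9))**2 = (-4 + 2/3 + 2/9)**2 = (-28/9)**2 = 784/81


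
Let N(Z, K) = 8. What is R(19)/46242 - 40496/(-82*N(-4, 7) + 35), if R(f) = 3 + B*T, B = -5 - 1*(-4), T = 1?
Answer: 104034293/1595349 ≈ 65.211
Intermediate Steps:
B = -1 (B = -5 + 4 = -1)
R(f) = 2 (R(f) = 3 - 1*1 = 3 - 1 = 2)
R(19)/46242 - 40496/(-82*N(-4, 7) + 35) = 2/46242 - 40496/(-82*8 + 35) = 2*(1/46242) - 40496/(-656 + 35) = 1/23121 - 40496/(-621) = 1/23121 - 40496*(-1/621) = 1/23121 + 40496/621 = 104034293/1595349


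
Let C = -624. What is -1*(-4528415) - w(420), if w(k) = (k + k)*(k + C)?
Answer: 4699775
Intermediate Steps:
w(k) = 2*k*(-624 + k) (w(k) = (k + k)*(k - 624) = (2*k)*(-624 + k) = 2*k*(-624 + k))
-1*(-4528415) - w(420) = -1*(-4528415) - 2*420*(-624 + 420) = 4528415 - 2*420*(-204) = 4528415 - 1*(-171360) = 4528415 + 171360 = 4699775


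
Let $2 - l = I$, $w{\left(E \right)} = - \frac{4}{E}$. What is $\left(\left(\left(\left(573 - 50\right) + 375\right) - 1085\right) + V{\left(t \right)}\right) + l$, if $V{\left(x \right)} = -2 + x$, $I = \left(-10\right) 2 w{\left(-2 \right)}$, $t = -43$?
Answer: $-190$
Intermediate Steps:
$I = -40$ ($I = \left(-10\right) 2 \left(- \frac{4}{-2}\right) = - 20 \left(\left(-4\right) \left(- \frac{1}{2}\right)\right) = \left(-20\right) 2 = -40$)
$l = 42$ ($l = 2 - -40 = 2 + 40 = 42$)
$\left(\left(\left(\left(573 - 50\right) + 375\right) - 1085\right) + V{\left(t \right)}\right) + l = \left(\left(\left(\left(573 - 50\right) + 375\right) - 1085\right) - 45\right) + 42 = \left(\left(\left(523 + 375\right) - 1085\right) - 45\right) + 42 = \left(\left(898 - 1085\right) - 45\right) + 42 = \left(-187 - 45\right) + 42 = -232 + 42 = -190$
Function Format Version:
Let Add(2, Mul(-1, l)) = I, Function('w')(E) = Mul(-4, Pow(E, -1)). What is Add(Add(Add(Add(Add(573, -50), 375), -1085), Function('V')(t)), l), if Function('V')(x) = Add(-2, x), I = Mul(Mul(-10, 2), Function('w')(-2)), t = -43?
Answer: -190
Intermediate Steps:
I = -40 (I = Mul(Mul(-10, 2), Mul(-4, Pow(-2, -1))) = Mul(-20, Mul(-4, Rational(-1, 2))) = Mul(-20, 2) = -40)
l = 42 (l = Add(2, Mul(-1, -40)) = Add(2, 40) = 42)
Add(Add(Add(Add(Add(573, -50), 375), -1085), Function('V')(t)), l) = Add(Add(Add(Add(Add(573, -50), 375), -1085), Add(-2, -43)), 42) = Add(Add(Add(Add(523, 375), -1085), -45), 42) = Add(Add(Add(898, -1085), -45), 42) = Add(Add(-187, -45), 42) = Add(-232, 42) = -190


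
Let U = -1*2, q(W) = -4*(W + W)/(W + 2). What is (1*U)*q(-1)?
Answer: -16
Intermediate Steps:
q(W) = -8*W/(2 + W) (q(W) = -4*2*W/(2 + W) = -8*W/(2 + W))
U = -2
(1*U)*q(-1) = (1*(-2))*(-8*(-1)/(2 - 1)) = -(-16)*(-1)/1 = -(-16)*(-1) = -2*8 = -16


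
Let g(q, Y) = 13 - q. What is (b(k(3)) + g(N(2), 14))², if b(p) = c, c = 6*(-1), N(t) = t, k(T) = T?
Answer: 25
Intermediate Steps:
c = -6
b(p) = -6
(b(k(3)) + g(N(2), 14))² = (-6 + (13 - 1*2))² = (-6 + (13 - 2))² = (-6 + 11)² = 5² = 25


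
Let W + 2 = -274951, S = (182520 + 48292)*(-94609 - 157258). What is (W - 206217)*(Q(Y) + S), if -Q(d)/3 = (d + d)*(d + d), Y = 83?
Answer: 27972340952706240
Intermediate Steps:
S = -58133926004 (S = 230812*(-251867) = -58133926004)
W = -274953 (W = -2 - 274951 = -274953)
Q(d) = -12*d² (Q(d) = -3*(d + d)*(d + d) = -3*2*d*2*d = -12*d²)
(W - 206217)*(Q(Y) + S) = (-274953 - 206217)*(-12*83² - 58133926004) = -481170*(-12*6889 - 58133926004) = -481170*(-82668 - 58133926004) = -481170*(-58134008672) = 27972340952706240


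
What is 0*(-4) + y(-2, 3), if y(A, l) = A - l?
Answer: -5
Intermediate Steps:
0*(-4) + y(-2, 3) = 0*(-4) + (-2 - 1*3) = 0 + (-2 - 3) = 0 - 5 = -5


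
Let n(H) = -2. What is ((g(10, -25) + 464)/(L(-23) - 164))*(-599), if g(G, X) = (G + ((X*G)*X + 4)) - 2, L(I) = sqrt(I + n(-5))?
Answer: 660735336/26921 + 20144370*I/26921 ≈ 24544.0 + 748.28*I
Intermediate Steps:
L(I) = sqrt(-2 + I) (L(I) = sqrt(I - 2) = sqrt(-2 + I))
g(G, X) = 2 + G + G*X**2 (g(G, X) = (G + ((G*X)*X + 4)) - 2 = (G + (G*X**2 + 4)) - 2 = (G + (4 + G*X**2)) - 2 = (4 + G + G*X**2) - 2 = 2 + G + G*X**2)
((g(10, -25) + 464)/(L(-23) - 164))*(-599) = (((2 + 10 + 10*(-25)**2) + 464)/(sqrt(-2 - 23) - 164))*(-599) = (((2 + 10 + 10*625) + 464)/(sqrt(-25) - 164))*(-599) = (((2 + 10 + 6250) + 464)/(5*I - 164))*(-599) = ((6262 + 464)/(-164 + 5*I))*(-599) = (6726*((-164 - 5*I)/26921))*(-599) = (6726*(-164 - 5*I)/26921)*(-599) = -4028874*(-164 - 5*I)/26921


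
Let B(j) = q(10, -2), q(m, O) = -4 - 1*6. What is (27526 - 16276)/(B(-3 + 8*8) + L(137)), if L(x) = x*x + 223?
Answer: 5625/9491 ≈ 0.59267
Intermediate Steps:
L(x) = 223 + x² (L(x) = x² + 223 = 223 + x²)
q(m, O) = -10 (q(m, O) = -4 - 6 = -10)
B(j) = -10
(27526 - 16276)/(B(-3 + 8*8) + L(137)) = (27526 - 16276)/(-10 + (223 + 137²)) = 11250/(-10 + (223 + 18769)) = 11250/(-10 + 18992) = 11250/18982 = 11250*(1/18982) = 5625/9491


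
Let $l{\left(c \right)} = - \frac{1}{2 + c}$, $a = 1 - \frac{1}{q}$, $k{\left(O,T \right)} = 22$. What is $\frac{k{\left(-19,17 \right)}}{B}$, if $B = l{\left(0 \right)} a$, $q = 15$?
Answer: $- \frac{330}{7} \approx -47.143$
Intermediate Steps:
$a = \frac{14}{15}$ ($a = 1 - \frac{1}{15} = \frac{14}{15} \approx 0.93333$)
$B = - \frac{7}{15}$ ($B = - \frac{1}{2 + 0} \cdot \frac{14}{15} = - \frac{1}{2} \cdot \frac{14}{15} = \left(-1\right) \frac{1}{2} \cdot \frac{14}{15} = \left(- \frac{1}{2}\right) \frac{14}{15} = - \frac{7}{15} \approx -0.46667$)
$\frac{k{\left(-19,17 \right)}}{B} = \frac{22}{- \frac{7}{15}} = 22 \left(- \frac{15}{7}\right) = - \frac{330}{7}$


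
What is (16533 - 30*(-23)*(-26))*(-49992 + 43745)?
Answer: 8789529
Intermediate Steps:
(16533 - 30*(-23)*(-26))*(-49992 + 43745) = (16533 + 690*(-26))*(-6247) = (16533 - 17940)*(-6247) = -1407*(-6247) = 8789529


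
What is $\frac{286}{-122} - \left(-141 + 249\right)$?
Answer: $- \frac{6731}{61} \approx -110.34$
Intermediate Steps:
$\frac{286}{-122} - \left(-141 + 249\right) = 286 \left(- \frac{1}{122}\right) - 108 = - \frac{143}{61} - 108 = - \frac{6731}{61}$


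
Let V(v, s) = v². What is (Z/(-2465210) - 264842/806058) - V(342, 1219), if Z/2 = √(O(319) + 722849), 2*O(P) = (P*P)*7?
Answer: -47140016377/403029 - √172642/493042 ≈ -1.1696e+5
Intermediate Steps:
O(P) = 7*P²/2 (O(P) = ((P*P)*7)/2 = (P²*7)/2 = (7*P²)/2 = 7*P²/2)
Z = 5*√172642 (Z = 2*√((7/2)*319² + 722849) = 2*√((7/2)*101761 + 722849) = 2*√(712327/2 + 722849) = 2*√(2158025/2) = 2*(5*√172642/2) = 5*√172642 ≈ 2077.5)
(Z/(-2465210) - 264842/806058) - V(342, 1219) = ((5*√172642)/(-2465210) - 264842/806058) - 1*342² = ((5*√172642)*(-1/2465210) - 264842*1/806058) - 1*116964 = (-√172642/493042 - 132421/403029) - 116964 = (-132421/403029 - √172642/493042) - 116964 = -47140016377/403029 - √172642/493042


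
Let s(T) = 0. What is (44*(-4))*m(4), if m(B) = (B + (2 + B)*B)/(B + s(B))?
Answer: -1232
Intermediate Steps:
m(B) = (B + B*(2 + B))/B (m(B) = (B + (2 + B)*B)/(B + 0) = (B + B*(2 + B))/B)
(44*(-4))*m(4) = (44*(-4))*(3 + 4) = -176*7 = -1232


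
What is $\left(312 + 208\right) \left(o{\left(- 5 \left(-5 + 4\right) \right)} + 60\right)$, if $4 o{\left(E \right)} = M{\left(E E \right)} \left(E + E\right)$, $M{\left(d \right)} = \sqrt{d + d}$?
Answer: $31200 + 6500 \sqrt{2} \approx 40392.0$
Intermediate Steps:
$M{\left(d \right)} = \sqrt{2} \sqrt{d}$ ($M{\left(d \right)} = \sqrt{2 d} = \sqrt{2} \sqrt{d}$)
$o{\left(E \right)} = \frac{E \sqrt{2} \sqrt{E^{2}}}{2}$ ($o{\left(E \right)} = \frac{\sqrt{2} \sqrt{E E} \left(E + E\right)}{4} = \frac{\sqrt{2} \sqrt{E^{2}} \cdot 2 E}{4} = \frac{2 E \sqrt{2} \sqrt{E^{2}}}{4} = \frac{E \sqrt{2} \sqrt{E^{2}}}{2}$)
$\left(312 + 208\right) \left(o{\left(- 5 \left(-5 + 4\right) \right)} + 60\right) = \left(312 + 208\right) \left(\frac{- 5 \left(-5 + 4\right) \sqrt{2} \sqrt{\left(- 5 \left(-5 + 4\right)\right)^{2}}}{2} + 60\right) = 520 \left(\frac{\left(-5\right) \left(-1\right) \sqrt{2} \sqrt{\left(\left(-5\right) \left(-1\right)\right)^{2}}}{2} + 60\right) = 520 \left(\frac{1}{2} \cdot 5 \sqrt{2} \sqrt{5^{2}} + 60\right) = 520 \left(\frac{1}{2} \cdot 5 \sqrt{2} \sqrt{25} + 60\right) = 520 \left(\frac{1}{2} \cdot 5 \sqrt{2} \cdot 5 + 60\right) = 520 \left(\frac{25 \sqrt{2}}{2} + 60\right) = 520 \left(60 + \frac{25 \sqrt{2}}{2}\right) = 31200 + 6500 \sqrt{2}$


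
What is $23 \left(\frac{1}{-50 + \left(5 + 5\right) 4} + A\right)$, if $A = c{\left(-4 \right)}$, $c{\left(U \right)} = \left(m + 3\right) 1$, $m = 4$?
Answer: $\frac{1587}{10} \approx 158.7$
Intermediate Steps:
$c{\left(U \right)} = 7$ ($c{\left(U \right)} = \left(4 + 3\right) 1 = 7 \cdot 1 = 7$)
$A = 7$
$23 \left(\frac{1}{-50 + \left(5 + 5\right) 4} + A\right) = 23 \left(\frac{1}{-50 + \left(5 + 5\right) 4} + 7\right) = 23 \left(\frac{1}{-50 + 10 \cdot 4} + 7\right) = 23 \left(\frac{1}{-50 + 40} + 7\right) = 23 \left(\frac{1}{-10} + 7\right) = 23 \left(- \frac{1}{10} + 7\right) = 23 \cdot \frac{69}{10} = \frac{1587}{10}$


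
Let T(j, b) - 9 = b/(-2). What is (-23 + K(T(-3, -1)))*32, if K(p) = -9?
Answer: -1024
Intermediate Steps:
T(j, b) = 9 - b/2 (T(j, b) = 9 + b/(-2) = 9 + b*(-½) = 9 - b/2)
(-23 + K(T(-3, -1)))*32 = (-23 - 9)*32 = -32*32 = -1024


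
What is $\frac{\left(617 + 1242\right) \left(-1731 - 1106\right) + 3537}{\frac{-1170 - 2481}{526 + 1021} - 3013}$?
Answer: $\frac{4076689981}{2332381} \approx 1747.9$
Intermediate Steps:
$\frac{\left(617 + 1242\right) \left(-1731 - 1106\right) + 3537}{\frac{-1170 - 2481}{526 + 1021} - 3013} = \frac{1859 \left(-2837\right) + 3537}{- \frac{3651}{1547} - 3013} = \frac{-5273983 + 3537}{\left(-3651\right) \frac{1}{1547} - 3013} = - \frac{5270446}{- \frac{3651}{1547} - 3013} = - \frac{5270446}{- \frac{4664762}{1547}} = \left(-5270446\right) \left(- \frac{1547}{4664762}\right) = \frac{4076689981}{2332381}$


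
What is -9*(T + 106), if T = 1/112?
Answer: -106857/112 ≈ -954.08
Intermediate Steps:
T = 1/112 ≈ 0.0089286
-9*(T + 106) = -9*(1/112 + 106) = -9*11873/112 = -106857/112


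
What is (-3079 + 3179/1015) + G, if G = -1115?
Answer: -4253731/1015 ≈ -4190.9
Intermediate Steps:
(-3079 + 3179/1015) + G = (-3079 + 3179/1015) - 1115 = -3122006/1015 - 1115 = -4253731/1015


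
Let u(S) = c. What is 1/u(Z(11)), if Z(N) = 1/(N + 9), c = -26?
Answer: -1/26 ≈ -0.038462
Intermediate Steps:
Z(N) = 1/(9 + N)
u(S) = -26
1/u(Z(11)) = 1/(-26) = -1/26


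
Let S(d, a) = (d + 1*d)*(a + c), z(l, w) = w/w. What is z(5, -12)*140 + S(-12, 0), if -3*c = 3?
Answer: 164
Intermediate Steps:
c = -1 (c = -⅓*3 = -1)
z(l, w) = 1
S(d, a) = 2*d*(-1 + a) (S(d, a) = (d + 1*d)*(a - 1) = (d + d)*(-1 + a) = (2*d)*(-1 + a) = 2*d*(-1 + a))
z(5, -12)*140 + S(-12, 0) = 1*140 + 2*(-12)*(-1 + 0) = 140 + 2*(-12)*(-1) = 140 + 24 = 164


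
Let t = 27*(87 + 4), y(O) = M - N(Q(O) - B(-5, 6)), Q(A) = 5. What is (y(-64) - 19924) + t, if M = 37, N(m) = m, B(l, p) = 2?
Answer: -17433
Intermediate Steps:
y(O) = 34 (y(O) = 37 - (5 - 1*2) = 37 - (5 - 2) = 37 - 1*3 = 37 - 3 = 34)
t = 2457 (t = 27*91 = 2457)
(y(-64) - 19924) + t = (34 - 19924) + 2457 = -19890 + 2457 = -17433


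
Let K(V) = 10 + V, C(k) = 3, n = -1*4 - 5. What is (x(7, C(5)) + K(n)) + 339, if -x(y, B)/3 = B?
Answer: 331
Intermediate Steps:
n = -9 (n = -4 - 5 = -9)
x(y, B) = -3*B
(x(7, C(5)) + K(n)) + 339 = (-3*3 + (10 - 9)) + 339 = (-9 + 1) + 339 = -8 + 339 = 331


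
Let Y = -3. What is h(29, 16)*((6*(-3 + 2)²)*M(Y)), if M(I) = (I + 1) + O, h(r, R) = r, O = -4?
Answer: -1044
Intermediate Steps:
M(I) = -3 + I (M(I) = (I + 1) - 4 = (1 + I) - 4 = -3 + I)
h(29, 16)*((6*(-3 + 2)²)*M(Y)) = 29*((6*(-3 + 2)²)*(-3 - 3)) = 29*((6*(-1)²)*(-6)) = 29*((6*1)*(-6)) = 29*(6*(-6)) = 29*(-36) = -1044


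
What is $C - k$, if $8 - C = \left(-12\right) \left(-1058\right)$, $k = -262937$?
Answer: $250249$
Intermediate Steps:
$C = -12688$ ($C = 8 - \left(-12\right) \left(-1058\right) = 8 - 12696 = -12688$)
$C - k = -12688 - -262937 = -12688 + 262937 = 250249$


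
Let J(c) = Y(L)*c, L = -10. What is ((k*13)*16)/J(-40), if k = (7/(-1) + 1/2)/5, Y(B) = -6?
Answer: -169/150 ≈ -1.1267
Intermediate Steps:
k = -13/10 (k = (7*(-1) + 1*(½))*(⅕) = (-7 + ½)*(⅕) = -13/2*⅕ = -13/10 ≈ -1.3000)
J(c) = -6*c
((k*13)*16)/J(-40) = (-13/10*13*16)/((-6*(-40))) = -169/10*16/240 = -1352/5*1/240 = -169/150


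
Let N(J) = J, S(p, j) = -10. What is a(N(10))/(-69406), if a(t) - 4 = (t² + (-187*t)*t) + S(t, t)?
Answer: 9303/34703 ≈ 0.26807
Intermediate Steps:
a(t) = -6 - 186*t² (a(t) = 4 + ((t² + (-187*t)*t) - 10) = 4 + ((t² - 187*t²) - 10) = 4 + (-186*t² - 10) = 4 + (-10 - 186*t²) = -6 - 186*t²)
a(N(10))/(-69406) = (-6 - 186*10²)/(-69406) = (-6 - 186*100)*(-1/69406) = (-6 - 18600)*(-1/69406) = -18606*(-1/69406) = 9303/34703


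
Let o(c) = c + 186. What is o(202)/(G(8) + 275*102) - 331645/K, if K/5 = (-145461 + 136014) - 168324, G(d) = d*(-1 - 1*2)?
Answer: 321318617/830368341 ≈ 0.38696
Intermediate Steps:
G(d) = -3*d (G(d) = d*(-1 - 2) = d*(-3) = -3*d)
o(c) = 186 + c
K = -888855 (K = 5*((-145461 + 136014) - 168324) = 5*(-9447 - 168324) = 5*(-177771) = -888855)
o(202)/(G(8) + 275*102) - 331645/K = (186 + 202)/(-3*8 + 275*102) - 331645/(-888855) = 388/(-24 + 28050) - 331645*(-1/888855) = 388/28026 + 66329/177771 = 388*(1/28026) + 66329/177771 = 194/14013 + 66329/177771 = 321318617/830368341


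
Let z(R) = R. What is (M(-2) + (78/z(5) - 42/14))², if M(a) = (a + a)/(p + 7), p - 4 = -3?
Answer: 14641/100 ≈ 146.41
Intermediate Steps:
p = 1 (p = 4 - 3 = 1)
M(a) = a/4 (M(a) = (a + a)/(1 + 7) = (2*a)/8 = (2*a)*(⅛) = a/4)
(M(-2) + (78/z(5) - 42/14))² = ((¼)*(-2) + (78/5 - 42/14))² = (-½ + (78*(⅕) - 42*1/14))² = (-½ + (78/5 - 3))² = (-½ + 63/5)² = (121/10)² = 14641/100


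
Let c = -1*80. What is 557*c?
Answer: -44560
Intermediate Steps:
c = -80
557*c = 557*(-80) = -44560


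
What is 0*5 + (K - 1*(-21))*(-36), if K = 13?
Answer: -1224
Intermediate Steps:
0*5 + (K - 1*(-21))*(-36) = 0*5 + (13 - 1*(-21))*(-36) = 0 + (13 + 21)*(-36) = 0 + 34*(-36) = 0 - 1224 = -1224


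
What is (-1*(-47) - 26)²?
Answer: 441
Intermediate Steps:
(-1*(-47) - 26)² = (47 - 26)² = 21² = 441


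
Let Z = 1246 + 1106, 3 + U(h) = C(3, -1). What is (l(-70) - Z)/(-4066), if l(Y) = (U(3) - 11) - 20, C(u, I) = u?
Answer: 2383/4066 ≈ 0.58608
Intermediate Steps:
U(h) = 0 (U(h) = -3 + 3 = 0)
Z = 2352
l(Y) = -31 (l(Y) = (0 - 11) - 20 = -11 - 20 = -31)
(l(-70) - Z)/(-4066) = (-31 - 1*2352)/(-4066) = (-31 - 2352)*(-1/4066) = -2383*(-1/4066) = 2383/4066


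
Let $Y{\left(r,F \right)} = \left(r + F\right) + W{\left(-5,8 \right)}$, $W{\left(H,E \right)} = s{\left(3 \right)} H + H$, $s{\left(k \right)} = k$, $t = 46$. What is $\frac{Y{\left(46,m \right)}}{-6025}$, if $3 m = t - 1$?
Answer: $- \frac{41}{6025} \approx -0.006805$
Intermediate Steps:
$m = 15$ ($m = \frac{46 - 1}{3} = \frac{1}{3} \cdot 45 = 15$)
$W{\left(H,E \right)} = 4 H$ ($W{\left(H,E \right)} = 3 H + H = 4 H$)
$Y{\left(r,F \right)} = -20 + F + r$ ($Y{\left(r,F \right)} = \left(r + F\right) + 4 \left(-5\right) = \left(F + r\right) - 20 = -20 + F + r$)
$\frac{Y{\left(46,m \right)}}{-6025} = \frac{-20 + 15 + 46}{-6025} = 41 \left(- \frac{1}{6025}\right) = - \frac{41}{6025}$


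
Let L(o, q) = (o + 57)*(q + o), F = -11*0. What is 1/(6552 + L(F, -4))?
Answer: 1/6324 ≈ 0.00015813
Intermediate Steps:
F = 0
L(o, q) = (57 + o)*(o + q)
1/(6552 + L(F, -4)) = 1/(6552 + (0**2 + 57*0 + 57*(-4) + 0*(-4))) = 1/(6552 + (0 + 0 - 228 + 0)) = 1/(6552 - 228) = 1/6324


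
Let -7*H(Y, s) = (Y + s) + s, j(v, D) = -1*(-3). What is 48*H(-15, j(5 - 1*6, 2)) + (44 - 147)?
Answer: -289/7 ≈ -41.286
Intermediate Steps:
j(v, D) = 3
H(Y, s) = -2*s/7 - Y/7 (H(Y, s) = -((Y + s) + s)/7 = -(Y + 2*s)/7 = -2*s/7 - Y/7)
48*H(-15, j(5 - 1*6, 2)) + (44 - 147) = 48*(-2/7*3 - ⅐*(-15)) + (44 - 147) = 48*(-6/7 + 15/7) - 103 = 48*(9/7) - 103 = 432/7 - 103 = -289/7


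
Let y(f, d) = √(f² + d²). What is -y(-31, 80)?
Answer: -√7361 ≈ -85.796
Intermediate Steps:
y(f, d) = √(d² + f²)
-y(-31, 80) = -√(80² + (-31)²) = -√(6400 + 961) = -√7361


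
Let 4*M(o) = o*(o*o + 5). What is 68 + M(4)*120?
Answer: 2588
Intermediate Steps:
M(o) = o*(5 + o**2)/4 (M(o) = (o*(o*o + 5))/4 = (o*(o**2 + 5))/4 = (o*(5 + o**2))/4 = o*(5 + o**2)/4)
68 + M(4)*120 = 68 + ((1/4)*4*(5 + 4**2))*120 = 68 + ((1/4)*4*(5 + 16))*120 = 68 + ((1/4)*4*21)*120 = 68 + 21*120 = 68 + 2520 = 2588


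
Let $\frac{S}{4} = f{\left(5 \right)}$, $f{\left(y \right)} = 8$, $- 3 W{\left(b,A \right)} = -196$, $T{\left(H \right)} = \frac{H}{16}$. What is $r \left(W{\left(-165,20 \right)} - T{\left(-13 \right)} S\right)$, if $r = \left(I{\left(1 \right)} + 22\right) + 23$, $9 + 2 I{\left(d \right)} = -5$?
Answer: $\frac{10412}{3} \approx 3470.7$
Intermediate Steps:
$T{\left(H \right)} = \frac{H}{16}$ ($T{\left(H \right)} = H \frac{1}{16} = \frac{H}{16}$)
$I{\left(d \right)} = -7$ ($I{\left(d \right)} = - \frac{9}{2} + \frac{1}{2} \left(-5\right) = - \frac{9}{2} - \frac{5}{2} = -7$)
$W{\left(b,A \right)} = \frac{196}{3}$ ($W{\left(b,A \right)} = \left(- \frac{1}{3}\right) \left(-196\right) = \frac{196}{3}$)
$S = 32$ ($S = 4 \cdot 8 = 32$)
$r = 38$ ($r = \left(-7 + 22\right) + 23 = 15 + 23 = 38$)
$r \left(W{\left(-165,20 \right)} - T{\left(-13 \right)} S\right) = 38 \left(\frac{196}{3} - \frac{1}{16} \left(-13\right) 32\right) = 38 \left(\frac{196}{3} - \left(- \frac{13}{16}\right) 32\right) = 38 \left(\frac{196}{3} - -26\right) = 38 \left(\frac{196}{3} + 26\right) = 38 \cdot \frac{274}{3} = \frac{10412}{3}$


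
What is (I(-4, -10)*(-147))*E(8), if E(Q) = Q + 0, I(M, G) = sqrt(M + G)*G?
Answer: 11760*I*sqrt(14) ≈ 44002.0*I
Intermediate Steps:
I(M, G) = G*sqrt(G + M) (I(M, G) = sqrt(G + M)*G = G*sqrt(G + M))
E(Q) = Q
(I(-4, -10)*(-147))*E(8) = (-10*sqrt(-10 - 4)*(-147))*8 = (-10*I*sqrt(14)*(-147))*8 = (1470*I*sqrt(14))*8 = 11760*I*sqrt(14)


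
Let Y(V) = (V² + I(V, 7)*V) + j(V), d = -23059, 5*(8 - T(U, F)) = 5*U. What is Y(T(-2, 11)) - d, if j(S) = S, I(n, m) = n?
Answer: 23269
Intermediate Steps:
T(U, F) = 8 - U
Y(V) = V + 2*V² (Y(V) = (V² + V*V) + V = (V² + V²) + V = 2*V² + V = V + 2*V²)
Y(T(-2, 11)) - d = (8 - 1*(-2))*(1 + 2*(8 - 1*(-2))) - 1*(-23059) = (8 + 2)*(1 + 2*(8 + 2)) + 23059 = 10*(1 + 2*10) + 23059 = 10*(1 + 20) + 23059 = 10*21 + 23059 = 210 + 23059 = 23269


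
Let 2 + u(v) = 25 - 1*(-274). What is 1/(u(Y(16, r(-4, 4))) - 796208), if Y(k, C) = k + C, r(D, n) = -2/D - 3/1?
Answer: -1/795911 ≈ -1.2564e-6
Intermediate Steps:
r(D, n) = -3 - 2/D (r(D, n) = -2/D - 3*1 = -2/D - 3 = -3 - 2/D)
Y(k, C) = C + k
u(v) = 297 (u(v) = -2 + (25 - 1*(-274)) = -2 + (25 + 274) = -2 + 299 = 297)
1/(u(Y(16, r(-4, 4))) - 796208) = 1/(297 - 796208) = 1/(-795911) = -1/795911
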